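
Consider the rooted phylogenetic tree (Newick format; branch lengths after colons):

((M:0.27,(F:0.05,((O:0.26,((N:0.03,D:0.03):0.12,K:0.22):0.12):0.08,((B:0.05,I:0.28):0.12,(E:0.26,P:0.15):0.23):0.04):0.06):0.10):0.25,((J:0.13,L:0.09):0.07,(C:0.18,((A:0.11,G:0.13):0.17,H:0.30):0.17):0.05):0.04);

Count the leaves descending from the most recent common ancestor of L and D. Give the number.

The MRCA of L and D is the root, so the clade is the entire tree.
That clade contains 16 terminal taxa: A, B, C, D, E, F, G, H, I, J, K, L, M, N, O, P.

16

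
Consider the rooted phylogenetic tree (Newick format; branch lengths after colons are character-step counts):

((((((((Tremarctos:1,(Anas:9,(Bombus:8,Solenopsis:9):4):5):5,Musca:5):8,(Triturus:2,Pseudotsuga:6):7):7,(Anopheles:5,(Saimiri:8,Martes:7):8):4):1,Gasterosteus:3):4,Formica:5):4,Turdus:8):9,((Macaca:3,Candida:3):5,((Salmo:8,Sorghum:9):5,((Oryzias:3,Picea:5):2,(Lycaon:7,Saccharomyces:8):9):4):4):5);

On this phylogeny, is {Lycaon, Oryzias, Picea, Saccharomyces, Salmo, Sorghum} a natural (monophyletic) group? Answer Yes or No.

Yes

The most recent common ancestor of these taxa subtends ((Salmo,Sorghum),((Oryzias,Picea),(Lycaon,Saccharomyces))).
That clade has exactly 6 tips — every listed taxon and nothing else — so the group is monophyletic.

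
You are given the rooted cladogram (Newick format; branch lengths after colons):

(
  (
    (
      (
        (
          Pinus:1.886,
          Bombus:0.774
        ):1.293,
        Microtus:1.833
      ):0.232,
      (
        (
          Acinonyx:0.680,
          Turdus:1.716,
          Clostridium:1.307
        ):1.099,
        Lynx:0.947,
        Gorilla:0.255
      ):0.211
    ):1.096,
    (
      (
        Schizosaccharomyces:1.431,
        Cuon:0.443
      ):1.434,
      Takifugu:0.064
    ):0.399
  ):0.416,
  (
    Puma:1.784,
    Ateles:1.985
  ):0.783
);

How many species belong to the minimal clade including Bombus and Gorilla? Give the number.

8

The MRCA of Bombus and Gorilla is the node subtending (((Pinus,Bombus),Microtus),((Acinonyx,Turdus,Clostridium),Lynx,Gorilla)).
That clade contains 8 terminal taxa: Acinonyx, Bombus, Clostridium, Gorilla, Lynx, Microtus, Pinus, Turdus.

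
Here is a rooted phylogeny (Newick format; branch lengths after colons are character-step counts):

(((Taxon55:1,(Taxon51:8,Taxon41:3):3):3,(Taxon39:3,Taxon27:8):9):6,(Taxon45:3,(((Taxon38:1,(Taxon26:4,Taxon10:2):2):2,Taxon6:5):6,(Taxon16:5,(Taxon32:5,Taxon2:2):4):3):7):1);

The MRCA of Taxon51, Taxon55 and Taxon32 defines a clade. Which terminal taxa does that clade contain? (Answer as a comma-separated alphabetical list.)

Taxon10, Taxon16, Taxon2, Taxon26, Taxon27, Taxon32, Taxon38, Taxon39, Taxon41, Taxon45, Taxon51, Taxon55, Taxon6

Tracing Taxon51: it sits inside (Taxon51,Taxon41).
Tracing Taxon55: it sits inside (Taxon55,(Taxon51,Taxon41)).
Tracing Taxon32: it sits inside (Taxon32,Taxon2).
The smallest clade enclosing all 3 is the whole tree (their MRCA is the root), so the answer is all 13 tips in alphabetical order.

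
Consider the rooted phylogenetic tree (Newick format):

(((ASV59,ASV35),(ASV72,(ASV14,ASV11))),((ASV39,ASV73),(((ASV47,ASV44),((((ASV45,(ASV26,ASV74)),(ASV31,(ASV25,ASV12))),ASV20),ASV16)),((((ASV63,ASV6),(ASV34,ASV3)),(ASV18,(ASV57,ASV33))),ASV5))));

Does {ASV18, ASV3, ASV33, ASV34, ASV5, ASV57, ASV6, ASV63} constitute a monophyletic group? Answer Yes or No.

The most recent common ancestor of these taxa subtends ((((ASV63,ASV6),(ASV34,ASV3)),(ASV18,(ASV57,ASV33))),ASV5).
That clade has exactly 8 tips — every listed taxon and nothing else — so the group is monophyletic.

Yes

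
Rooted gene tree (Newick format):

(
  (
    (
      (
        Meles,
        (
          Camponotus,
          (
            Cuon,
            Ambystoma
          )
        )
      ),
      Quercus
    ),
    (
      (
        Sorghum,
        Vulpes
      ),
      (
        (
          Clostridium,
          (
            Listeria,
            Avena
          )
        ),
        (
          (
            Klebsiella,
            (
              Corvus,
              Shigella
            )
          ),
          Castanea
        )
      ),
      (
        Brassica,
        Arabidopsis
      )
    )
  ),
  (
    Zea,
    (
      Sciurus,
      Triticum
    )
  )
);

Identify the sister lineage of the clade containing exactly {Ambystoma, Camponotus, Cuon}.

The clade containing exactly {Ambystoma, Camponotus, Cuon} attaches to the tree at the node subtending (Meles,(Camponotus,(Cuon,Ambystoma))).
The other lineage descending from that same node — the sister group — is the single tip Meles.

Meles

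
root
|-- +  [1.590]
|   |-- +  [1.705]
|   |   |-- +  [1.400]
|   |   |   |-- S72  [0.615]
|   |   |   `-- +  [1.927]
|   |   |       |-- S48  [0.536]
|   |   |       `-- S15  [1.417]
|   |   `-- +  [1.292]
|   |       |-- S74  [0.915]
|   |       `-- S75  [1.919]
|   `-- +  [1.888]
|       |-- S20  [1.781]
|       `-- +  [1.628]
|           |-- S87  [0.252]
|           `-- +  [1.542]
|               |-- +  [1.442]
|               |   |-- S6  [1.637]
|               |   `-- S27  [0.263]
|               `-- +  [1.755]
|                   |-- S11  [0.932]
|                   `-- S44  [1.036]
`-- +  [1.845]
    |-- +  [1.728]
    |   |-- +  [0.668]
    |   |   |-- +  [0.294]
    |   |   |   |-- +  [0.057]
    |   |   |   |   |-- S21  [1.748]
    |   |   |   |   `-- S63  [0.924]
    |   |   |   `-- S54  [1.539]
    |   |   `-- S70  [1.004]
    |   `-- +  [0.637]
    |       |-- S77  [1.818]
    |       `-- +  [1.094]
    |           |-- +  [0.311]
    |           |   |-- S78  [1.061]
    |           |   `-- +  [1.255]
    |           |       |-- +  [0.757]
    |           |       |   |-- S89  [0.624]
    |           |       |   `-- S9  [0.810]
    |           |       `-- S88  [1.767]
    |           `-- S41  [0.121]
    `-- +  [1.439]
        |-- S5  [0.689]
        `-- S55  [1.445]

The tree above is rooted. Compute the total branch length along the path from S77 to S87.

11.386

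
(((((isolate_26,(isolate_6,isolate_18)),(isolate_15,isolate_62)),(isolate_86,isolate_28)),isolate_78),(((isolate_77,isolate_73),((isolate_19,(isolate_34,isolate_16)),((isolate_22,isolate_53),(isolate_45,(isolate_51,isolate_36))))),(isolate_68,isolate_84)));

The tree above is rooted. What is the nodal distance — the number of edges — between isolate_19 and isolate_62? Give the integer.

10

The MRCA of isolate_19 and isolate_62 is the root of the tree.
From isolate_19 up to that node: 5 branches. From isolate_62 up to the same node: 5 branches. Total: 5 + 5 = 10.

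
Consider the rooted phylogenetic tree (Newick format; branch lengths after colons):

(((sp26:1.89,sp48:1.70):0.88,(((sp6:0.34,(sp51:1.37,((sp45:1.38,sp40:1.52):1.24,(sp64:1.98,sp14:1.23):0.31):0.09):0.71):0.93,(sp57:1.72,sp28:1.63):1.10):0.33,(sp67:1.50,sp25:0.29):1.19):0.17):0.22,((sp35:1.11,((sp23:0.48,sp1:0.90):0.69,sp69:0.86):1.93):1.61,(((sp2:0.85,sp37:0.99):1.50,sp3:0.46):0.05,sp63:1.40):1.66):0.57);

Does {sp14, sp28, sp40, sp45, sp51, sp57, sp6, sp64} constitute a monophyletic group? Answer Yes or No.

The most recent common ancestor of these taxa subtends ((sp6,(sp51,((sp45,sp40),(sp64,sp14)))),(sp57,sp28)).
That clade has exactly 8 tips — every listed taxon and nothing else — so the group is monophyletic.

Yes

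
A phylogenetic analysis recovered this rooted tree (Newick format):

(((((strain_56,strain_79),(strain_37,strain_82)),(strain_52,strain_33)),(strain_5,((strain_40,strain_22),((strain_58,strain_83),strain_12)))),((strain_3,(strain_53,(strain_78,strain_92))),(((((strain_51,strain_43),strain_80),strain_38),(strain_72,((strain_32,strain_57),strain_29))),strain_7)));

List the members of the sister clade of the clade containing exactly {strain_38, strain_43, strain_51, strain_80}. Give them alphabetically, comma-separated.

strain_29, strain_32, strain_57, strain_72

The clade containing exactly {strain_38, strain_43, strain_51, strain_80} attaches to the tree at the node subtending ((((strain_51,strain_43),strain_80),strain_38),(strain_72,((strain_32,strain_57),strain_29))).
The other lineage descending from that same node — the sister group — is (strain_72,((strain_32,strain_57),strain_29)); its 4 tips in alphabetical order are the answer.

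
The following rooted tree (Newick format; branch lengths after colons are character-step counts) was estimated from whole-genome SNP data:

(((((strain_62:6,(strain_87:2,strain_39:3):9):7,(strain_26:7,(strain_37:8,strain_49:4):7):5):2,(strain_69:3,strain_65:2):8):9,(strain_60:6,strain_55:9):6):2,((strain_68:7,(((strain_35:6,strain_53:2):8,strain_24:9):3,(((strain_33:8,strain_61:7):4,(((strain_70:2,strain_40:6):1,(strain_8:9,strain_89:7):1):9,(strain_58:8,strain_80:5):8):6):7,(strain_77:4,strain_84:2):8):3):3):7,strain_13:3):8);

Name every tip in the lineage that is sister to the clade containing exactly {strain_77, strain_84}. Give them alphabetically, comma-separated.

strain_33, strain_40, strain_58, strain_61, strain_70, strain_8, strain_80, strain_89

The clade containing exactly {strain_77, strain_84} attaches to the tree at the node subtending (((strain_33,strain_61),(((strain_70,strain_40),(strain_8,strain_89)),(strain_58,strain_80))),(strain_77,strain_84)).
The other lineage descending from that same node — the sister group — is ((strain_33,strain_61),(((strain_70,strain_40),(strain_8,strain_89)),(strain_58,strain_80))); its 8 tips in alphabetical order are the answer.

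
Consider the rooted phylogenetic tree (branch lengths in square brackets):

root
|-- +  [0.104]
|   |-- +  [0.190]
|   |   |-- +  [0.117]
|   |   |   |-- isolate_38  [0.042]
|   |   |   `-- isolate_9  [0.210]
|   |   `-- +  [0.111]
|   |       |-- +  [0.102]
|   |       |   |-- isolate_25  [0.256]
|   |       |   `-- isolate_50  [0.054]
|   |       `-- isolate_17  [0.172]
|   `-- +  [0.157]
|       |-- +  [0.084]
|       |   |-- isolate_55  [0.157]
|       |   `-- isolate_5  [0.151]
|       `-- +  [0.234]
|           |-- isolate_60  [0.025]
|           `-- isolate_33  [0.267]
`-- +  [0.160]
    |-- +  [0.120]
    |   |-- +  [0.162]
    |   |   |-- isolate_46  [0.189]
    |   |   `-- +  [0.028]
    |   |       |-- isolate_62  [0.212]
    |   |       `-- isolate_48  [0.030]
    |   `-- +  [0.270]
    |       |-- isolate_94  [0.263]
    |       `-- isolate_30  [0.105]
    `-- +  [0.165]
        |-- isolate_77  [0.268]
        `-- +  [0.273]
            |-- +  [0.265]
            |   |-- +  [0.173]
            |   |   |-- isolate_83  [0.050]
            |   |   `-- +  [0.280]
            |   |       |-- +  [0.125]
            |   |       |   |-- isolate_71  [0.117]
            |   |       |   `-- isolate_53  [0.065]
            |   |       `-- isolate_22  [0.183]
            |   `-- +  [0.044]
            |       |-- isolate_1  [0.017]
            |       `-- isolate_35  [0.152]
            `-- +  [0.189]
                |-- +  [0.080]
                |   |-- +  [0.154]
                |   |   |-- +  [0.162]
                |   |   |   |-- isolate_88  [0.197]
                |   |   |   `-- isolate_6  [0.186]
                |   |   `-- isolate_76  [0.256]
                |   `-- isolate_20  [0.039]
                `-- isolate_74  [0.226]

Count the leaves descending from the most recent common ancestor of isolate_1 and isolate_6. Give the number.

The MRCA of isolate_1 and isolate_6 is the node subtending (((isolate_83,((isolate_71,isolate_53),isolate_22)),(isolate_1,isolate_35)),((((isolate_88,isolate_6),isolate_76),isolate_20),isolate_74)).
That clade contains 11 terminal taxa: isolate_1, isolate_20, isolate_22, isolate_35, isolate_53, isolate_6, isolate_71, isolate_74, isolate_76, isolate_83, isolate_88.

11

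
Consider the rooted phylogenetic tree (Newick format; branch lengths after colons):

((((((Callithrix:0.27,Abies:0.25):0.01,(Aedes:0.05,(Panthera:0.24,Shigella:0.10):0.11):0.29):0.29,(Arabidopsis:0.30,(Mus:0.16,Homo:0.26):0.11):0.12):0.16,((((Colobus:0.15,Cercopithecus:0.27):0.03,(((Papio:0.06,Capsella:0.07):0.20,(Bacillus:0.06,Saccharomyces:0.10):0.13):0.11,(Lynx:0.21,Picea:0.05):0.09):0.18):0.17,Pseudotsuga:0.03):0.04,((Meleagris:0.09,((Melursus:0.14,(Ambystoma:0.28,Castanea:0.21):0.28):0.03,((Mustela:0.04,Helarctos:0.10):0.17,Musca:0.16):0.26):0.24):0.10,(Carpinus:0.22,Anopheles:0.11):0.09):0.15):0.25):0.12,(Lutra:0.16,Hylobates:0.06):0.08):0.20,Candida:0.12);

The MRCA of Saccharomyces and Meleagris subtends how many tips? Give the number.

The MRCA of Saccharomyces and Meleagris is the node subtending ((((Colobus,Cercopithecus),(((Papio,Capsella),(Bacillus,Saccharomyces)),(Lynx,Picea))),Pseudotsuga),((Meleagris,((Melursus,(Ambystoma,Castanea)),((Mustela,Helarctos),Musca))),(Carpinus,Anopheles))).
That clade contains 18 terminal taxa: Ambystoma, Anopheles, Bacillus, Capsella, Carpinus, Castanea, Cercopithecus, Colobus, Helarctos, Lynx, Meleagris, Melursus, Musca, Mustela, Papio, Picea, Pseudotsuga, Saccharomyces.

18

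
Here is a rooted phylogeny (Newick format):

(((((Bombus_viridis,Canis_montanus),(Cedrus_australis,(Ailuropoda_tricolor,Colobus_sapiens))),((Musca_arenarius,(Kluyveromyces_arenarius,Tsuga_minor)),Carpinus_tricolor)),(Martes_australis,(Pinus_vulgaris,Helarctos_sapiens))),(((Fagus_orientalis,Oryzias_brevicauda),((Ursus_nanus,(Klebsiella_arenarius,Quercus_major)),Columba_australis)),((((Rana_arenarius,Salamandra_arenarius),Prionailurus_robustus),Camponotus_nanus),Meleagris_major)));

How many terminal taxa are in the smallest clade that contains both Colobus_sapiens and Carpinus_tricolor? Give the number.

9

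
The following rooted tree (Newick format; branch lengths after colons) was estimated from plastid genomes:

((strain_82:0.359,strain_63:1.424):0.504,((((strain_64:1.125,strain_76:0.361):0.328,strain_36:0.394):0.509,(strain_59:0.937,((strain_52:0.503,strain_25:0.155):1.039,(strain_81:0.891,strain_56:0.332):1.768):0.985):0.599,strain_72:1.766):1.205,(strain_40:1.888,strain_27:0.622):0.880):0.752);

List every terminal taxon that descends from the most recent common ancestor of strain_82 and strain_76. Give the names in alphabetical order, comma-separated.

Tracing strain_82: it sits inside (strain_82,strain_63).
Tracing strain_76: it sits inside (strain_64,strain_76).
The smallest clade enclosing both is the whole tree (their MRCA is the root), so the answer is all 13 tips in alphabetical order.

strain_25, strain_27, strain_36, strain_40, strain_52, strain_56, strain_59, strain_63, strain_64, strain_72, strain_76, strain_81, strain_82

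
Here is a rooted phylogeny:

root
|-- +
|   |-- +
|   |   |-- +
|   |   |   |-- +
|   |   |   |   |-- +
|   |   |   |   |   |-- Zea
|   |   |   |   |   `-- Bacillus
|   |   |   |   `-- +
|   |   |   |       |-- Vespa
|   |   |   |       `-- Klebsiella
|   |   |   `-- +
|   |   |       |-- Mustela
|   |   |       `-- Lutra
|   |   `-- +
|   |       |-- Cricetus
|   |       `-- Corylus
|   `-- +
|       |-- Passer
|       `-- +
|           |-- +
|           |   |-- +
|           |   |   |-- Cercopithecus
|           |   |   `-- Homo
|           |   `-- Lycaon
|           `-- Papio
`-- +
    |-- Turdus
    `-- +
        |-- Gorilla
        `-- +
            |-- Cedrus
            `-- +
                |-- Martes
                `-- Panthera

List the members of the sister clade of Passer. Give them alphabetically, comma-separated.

Cercopithecus, Homo, Lycaon, Papio

Passer attaches to the tree at the node subtending (Passer,(((Cercopithecus,Homo),Lycaon),Papio)).
The other lineage descending from that same node — the sister group — is (((Cercopithecus,Homo),Lycaon),Papio); its 4 tips in alphabetical order are the answer.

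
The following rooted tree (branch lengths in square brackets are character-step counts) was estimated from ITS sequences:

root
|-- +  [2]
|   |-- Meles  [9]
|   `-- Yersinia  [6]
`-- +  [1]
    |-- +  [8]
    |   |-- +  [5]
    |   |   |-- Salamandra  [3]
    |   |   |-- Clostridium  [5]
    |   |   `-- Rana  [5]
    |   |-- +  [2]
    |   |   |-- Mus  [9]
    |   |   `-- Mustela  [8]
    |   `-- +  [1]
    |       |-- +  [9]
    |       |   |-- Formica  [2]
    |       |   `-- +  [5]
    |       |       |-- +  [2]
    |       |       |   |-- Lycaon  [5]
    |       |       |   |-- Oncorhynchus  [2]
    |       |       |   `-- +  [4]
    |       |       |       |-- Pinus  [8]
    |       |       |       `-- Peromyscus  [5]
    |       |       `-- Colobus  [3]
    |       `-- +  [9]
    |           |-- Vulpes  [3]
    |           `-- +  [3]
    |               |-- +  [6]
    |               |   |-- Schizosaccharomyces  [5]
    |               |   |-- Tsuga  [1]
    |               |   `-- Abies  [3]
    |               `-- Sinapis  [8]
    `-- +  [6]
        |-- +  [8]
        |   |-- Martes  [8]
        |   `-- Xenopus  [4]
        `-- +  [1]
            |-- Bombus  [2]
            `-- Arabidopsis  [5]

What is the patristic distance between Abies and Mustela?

The path runs Abies → … → MRCA → … → Mustela; the MRCA is the node subtending ((Salamandra,Clostridium,Rana),(Mus,Mustela),((Formica,((Lycaon,Oncorhynchus,(Pinus,Peromyscus)),Colobus)),(Vulpes,((Schizosaccharomyces,Tsuga,Abies),Sinapis)))).
Branch lengths along that path: 3 + 6 + 3 + 9 + 1 + 2 + 8 = 32.

32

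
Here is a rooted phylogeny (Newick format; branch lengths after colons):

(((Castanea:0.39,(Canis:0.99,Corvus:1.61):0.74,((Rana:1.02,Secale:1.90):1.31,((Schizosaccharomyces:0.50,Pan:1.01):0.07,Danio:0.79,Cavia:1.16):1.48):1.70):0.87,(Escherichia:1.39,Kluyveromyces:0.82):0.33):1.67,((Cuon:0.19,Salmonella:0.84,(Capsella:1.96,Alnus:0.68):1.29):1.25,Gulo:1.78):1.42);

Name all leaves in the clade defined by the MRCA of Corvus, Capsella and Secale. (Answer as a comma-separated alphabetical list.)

Alnus, Canis, Capsella, Castanea, Cavia, Corvus, Cuon, Danio, Escherichia, Gulo, Kluyveromyces, Pan, Rana, Salmonella, Schizosaccharomyces, Secale

Tracing Corvus: it sits inside (Canis,Corvus).
Tracing Capsella: it sits inside (Capsella,Alnus).
Tracing Secale: it sits inside (Rana,Secale).
The smallest clade enclosing all 3 is the whole tree (their MRCA is the root), so the answer is all 16 tips in alphabetical order.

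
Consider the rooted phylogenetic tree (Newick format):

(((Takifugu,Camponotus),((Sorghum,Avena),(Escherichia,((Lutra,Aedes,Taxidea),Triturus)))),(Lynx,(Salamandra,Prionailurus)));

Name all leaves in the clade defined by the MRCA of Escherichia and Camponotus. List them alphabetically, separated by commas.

Tracing Escherichia: it sits inside (Escherichia,((Lutra,Aedes,Taxidea),Triturus)).
Tracing Camponotus: it sits inside (Takifugu,Camponotus).
The smallest clade enclosing both is ((Takifugu,Camponotus),((Sorghum,Avena),(Escherichia,((Lutra,Aedes,Taxidea),Triturus)))); the answer is its 9 terminal taxa in alphabetical order.

Aedes, Avena, Camponotus, Escherichia, Lutra, Sorghum, Takifugu, Taxidea, Triturus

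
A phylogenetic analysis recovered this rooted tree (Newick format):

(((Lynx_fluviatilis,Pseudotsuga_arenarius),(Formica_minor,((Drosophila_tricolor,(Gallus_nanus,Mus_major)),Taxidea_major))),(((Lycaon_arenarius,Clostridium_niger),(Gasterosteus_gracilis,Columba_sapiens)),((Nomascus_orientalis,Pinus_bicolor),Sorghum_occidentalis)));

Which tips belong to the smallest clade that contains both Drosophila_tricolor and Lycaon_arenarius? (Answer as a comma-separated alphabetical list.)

Clostridium_niger, Columba_sapiens, Drosophila_tricolor, Formica_minor, Gallus_nanus, Gasterosteus_gracilis, Lycaon_arenarius, Lynx_fluviatilis, Mus_major, Nomascus_orientalis, Pinus_bicolor, Pseudotsuga_arenarius, Sorghum_occidentalis, Taxidea_major

Tracing Drosophila_tricolor: it sits inside (Drosophila_tricolor,(Gallus_nanus,Mus_major)).
Tracing Lycaon_arenarius: it sits inside (Lycaon_arenarius,Clostridium_niger).
The smallest clade enclosing both is the whole tree (their MRCA is the root), so the answer is all 14 tips in alphabetical order.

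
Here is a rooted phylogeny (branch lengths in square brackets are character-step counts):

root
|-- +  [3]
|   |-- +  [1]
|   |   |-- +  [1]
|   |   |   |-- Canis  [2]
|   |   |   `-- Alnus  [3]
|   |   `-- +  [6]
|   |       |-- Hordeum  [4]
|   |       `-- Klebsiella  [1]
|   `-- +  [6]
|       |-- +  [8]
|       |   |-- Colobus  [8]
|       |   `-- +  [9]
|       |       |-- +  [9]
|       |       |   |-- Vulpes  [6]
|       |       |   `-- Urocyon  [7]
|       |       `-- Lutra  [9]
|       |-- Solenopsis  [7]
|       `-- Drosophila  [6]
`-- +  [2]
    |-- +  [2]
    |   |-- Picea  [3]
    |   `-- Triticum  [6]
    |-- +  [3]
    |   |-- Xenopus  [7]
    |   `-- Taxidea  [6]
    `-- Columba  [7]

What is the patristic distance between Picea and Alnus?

15

The path runs Picea → … → MRCA → … → Alnus; the MRCA is the root of the tree.
Branch lengths along that path: 3 + 2 + 2 + 3 + 1 + 1 + 3 = 15.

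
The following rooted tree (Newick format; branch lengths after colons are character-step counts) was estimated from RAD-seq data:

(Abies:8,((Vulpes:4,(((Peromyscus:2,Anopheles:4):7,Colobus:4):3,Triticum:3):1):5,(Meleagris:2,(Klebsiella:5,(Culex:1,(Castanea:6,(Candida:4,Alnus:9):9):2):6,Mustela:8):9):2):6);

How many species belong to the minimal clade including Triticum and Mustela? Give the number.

The MRCA of Triticum and Mustela is the node subtending ((Vulpes,(((Peromyscus,Anopheles),Colobus),Triticum)),(Meleagris,(Klebsiella,(Culex,(Castanea,(Candida,Alnus))),Mustela))).
That clade contains 12 terminal taxa: Alnus, Anopheles, Candida, Castanea, Colobus, Culex, Klebsiella, Meleagris, Mustela, Peromyscus, Triticum, Vulpes.

12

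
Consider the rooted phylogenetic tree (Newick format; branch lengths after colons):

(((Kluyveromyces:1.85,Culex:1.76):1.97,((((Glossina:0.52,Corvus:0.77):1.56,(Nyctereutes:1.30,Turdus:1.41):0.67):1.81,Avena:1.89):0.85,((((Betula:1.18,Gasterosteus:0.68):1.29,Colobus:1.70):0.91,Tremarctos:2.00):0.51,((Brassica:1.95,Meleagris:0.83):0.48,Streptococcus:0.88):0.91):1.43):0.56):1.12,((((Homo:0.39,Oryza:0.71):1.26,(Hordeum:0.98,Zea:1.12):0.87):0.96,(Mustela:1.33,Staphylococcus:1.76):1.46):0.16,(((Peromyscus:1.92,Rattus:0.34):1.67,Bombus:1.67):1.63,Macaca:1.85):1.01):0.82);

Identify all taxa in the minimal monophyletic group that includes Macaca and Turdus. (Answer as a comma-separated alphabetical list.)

Avena, Betula, Bombus, Brassica, Colobus, Corvus, Culex, Gasterosteus, Glossina, Homo, Hordeum, Kluyveromyces, Macaca, Meleagris, Mustela, Nyctereutes, Oryza, Peromyscus, Rattus, Staphylococcus, Streptococcus, Tremarctos, Turdus, Zea

Tracing Macaca: it sits inside (((Peromyscus,Rattus),Bombus),Macaca).
Tracing Turdus: it sits inside (Nyctereutes,Turdus).
The smallest clade enclosing both is the whole tree (their MRCA is the root), so the answer is all 24 tips in alphabetical order.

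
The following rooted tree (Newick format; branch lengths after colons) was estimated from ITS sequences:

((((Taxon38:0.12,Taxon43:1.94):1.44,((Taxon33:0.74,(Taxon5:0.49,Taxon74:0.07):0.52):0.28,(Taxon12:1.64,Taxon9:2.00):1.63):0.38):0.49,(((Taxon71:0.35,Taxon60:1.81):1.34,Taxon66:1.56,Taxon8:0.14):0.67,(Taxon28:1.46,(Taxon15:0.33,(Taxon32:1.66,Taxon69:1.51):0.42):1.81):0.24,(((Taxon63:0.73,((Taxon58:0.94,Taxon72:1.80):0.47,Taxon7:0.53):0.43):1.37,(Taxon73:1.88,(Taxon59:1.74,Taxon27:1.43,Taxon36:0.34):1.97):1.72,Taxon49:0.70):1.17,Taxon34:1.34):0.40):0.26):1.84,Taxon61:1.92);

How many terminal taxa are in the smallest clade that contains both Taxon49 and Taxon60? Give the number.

The MRCA of Taxon49 and Taxon60 is the node subtending (((Taxon71,Taxon60),Taxon66,Taxon8),(Taxon28,(Taxon15,(Taxon32,Taxon69))),(((Taxon63,((Taxon58,Taxon72),Taxon7)),(Taxon73,(Taxon59,Taxon27,Taxon36)),Taxon49),Taxon34)).
That clade contains 18 terminal taxa: Taxon15, Taxon27, Taxon28, Taxon32, Taxon34, Taxon36, Taxon49, Taxon58, Taxon59, Taxon60, Taxon63, Taxon66, Taxon69, Taxon7, Taxon71, Taxon72, Taxon73, Taxon8.

18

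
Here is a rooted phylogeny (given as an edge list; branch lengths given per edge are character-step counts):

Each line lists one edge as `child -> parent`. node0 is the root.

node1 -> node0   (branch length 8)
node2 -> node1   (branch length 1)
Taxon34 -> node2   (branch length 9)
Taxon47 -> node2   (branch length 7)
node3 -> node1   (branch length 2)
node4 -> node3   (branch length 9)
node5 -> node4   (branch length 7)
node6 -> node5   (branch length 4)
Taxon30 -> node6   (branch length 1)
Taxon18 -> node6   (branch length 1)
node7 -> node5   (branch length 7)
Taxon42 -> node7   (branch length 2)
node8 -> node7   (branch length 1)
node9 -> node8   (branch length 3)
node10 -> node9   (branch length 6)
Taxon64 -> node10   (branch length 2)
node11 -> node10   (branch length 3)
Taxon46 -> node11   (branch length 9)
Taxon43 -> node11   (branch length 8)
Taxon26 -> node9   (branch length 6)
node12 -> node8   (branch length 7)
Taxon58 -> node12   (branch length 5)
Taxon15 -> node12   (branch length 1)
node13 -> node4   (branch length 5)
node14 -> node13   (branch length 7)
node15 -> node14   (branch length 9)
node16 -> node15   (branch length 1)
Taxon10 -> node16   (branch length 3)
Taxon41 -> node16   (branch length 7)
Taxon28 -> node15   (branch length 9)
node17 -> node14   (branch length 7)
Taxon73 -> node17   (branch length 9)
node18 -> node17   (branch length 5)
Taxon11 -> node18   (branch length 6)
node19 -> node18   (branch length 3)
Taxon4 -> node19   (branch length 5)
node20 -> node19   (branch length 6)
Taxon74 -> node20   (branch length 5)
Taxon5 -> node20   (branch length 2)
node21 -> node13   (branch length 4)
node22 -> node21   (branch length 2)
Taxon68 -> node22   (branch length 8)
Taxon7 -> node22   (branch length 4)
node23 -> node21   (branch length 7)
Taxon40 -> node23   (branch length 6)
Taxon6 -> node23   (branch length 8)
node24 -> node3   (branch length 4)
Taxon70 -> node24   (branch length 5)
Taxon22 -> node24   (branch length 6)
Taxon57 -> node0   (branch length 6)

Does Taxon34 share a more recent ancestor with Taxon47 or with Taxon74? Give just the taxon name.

Taxon47

The MRCA of Taxon34 and Taxon47 subtends (Taxon34,Taxon47) (2 taxa).
The MRCA of Taxon34 and Taxon74 subtends ((Taxon34,Taxon47),((((Taxon30,Taxon18),(Taxon42,(((Taxon64,(Taxon46,Taxon43)),Taxon26),(Taxon58,Taxon15)))),((((Taxon10,Taxon41),Taxon28),(Taxon73,(Taxon11,(Taxon4,(Taxon74,Taxon5))))),((Taxon68,Taxon7),(Taxon40,Taxon6)))),(Taxon70,Taxon22))) (25 taxa).
The first is nested inside the second, so Taxon34 shares a more recent common ancestor with Taxon47.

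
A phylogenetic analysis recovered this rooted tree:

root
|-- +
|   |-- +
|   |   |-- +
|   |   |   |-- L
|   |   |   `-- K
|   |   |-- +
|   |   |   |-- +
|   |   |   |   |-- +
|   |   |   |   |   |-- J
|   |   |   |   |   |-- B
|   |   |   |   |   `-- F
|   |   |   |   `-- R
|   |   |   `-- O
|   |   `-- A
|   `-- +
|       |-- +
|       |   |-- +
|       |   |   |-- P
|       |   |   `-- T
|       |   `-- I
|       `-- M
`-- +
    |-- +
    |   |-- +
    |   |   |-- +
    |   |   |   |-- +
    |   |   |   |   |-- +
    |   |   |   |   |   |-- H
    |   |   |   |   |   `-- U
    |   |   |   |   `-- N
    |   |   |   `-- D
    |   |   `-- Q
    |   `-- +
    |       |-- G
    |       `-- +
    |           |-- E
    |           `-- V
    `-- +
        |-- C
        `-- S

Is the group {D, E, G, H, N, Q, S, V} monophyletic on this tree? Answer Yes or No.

No

The MRCA of the listed taxa subtends ((((((H,U),N),D),Q),(G,(E,V))),(C,S)).
That clade also contains C, U, which are not in the proposed group, so the group is not monophyletic.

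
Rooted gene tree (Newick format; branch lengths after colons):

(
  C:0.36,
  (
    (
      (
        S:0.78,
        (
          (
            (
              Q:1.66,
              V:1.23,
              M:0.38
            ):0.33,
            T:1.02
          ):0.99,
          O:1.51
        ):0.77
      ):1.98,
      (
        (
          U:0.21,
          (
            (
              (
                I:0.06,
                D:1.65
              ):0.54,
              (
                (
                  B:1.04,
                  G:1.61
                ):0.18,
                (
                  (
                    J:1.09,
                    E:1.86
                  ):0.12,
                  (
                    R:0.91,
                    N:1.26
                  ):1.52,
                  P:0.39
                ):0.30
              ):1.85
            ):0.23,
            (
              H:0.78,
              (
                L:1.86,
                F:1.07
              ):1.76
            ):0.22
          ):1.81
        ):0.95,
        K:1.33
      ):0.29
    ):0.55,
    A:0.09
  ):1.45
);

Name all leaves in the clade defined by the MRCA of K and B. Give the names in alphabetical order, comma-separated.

B, D, E, F, G, H, I, J, K, L, N, P, R, U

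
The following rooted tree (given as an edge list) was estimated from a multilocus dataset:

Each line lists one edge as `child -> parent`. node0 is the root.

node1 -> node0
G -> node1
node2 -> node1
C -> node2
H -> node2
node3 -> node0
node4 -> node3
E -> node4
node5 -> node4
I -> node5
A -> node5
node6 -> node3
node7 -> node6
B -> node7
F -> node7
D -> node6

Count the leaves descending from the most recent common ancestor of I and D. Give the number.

The MRCA of I and D is the node subtending ((E,(I,A)),((B,F),D)).
That clade contains 6 terminal taxa: A, B, D, E, F, I.

6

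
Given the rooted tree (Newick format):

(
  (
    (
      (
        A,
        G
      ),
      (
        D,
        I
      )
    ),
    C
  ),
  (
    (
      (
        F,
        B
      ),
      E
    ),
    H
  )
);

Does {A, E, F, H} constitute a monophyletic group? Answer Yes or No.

No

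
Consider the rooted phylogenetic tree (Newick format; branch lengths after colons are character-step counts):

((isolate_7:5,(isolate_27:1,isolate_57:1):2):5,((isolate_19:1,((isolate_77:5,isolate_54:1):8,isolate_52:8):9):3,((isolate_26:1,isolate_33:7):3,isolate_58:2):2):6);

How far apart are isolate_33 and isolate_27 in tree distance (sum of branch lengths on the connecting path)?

The path runs isolate_33 → … → MRCA → … → isolate_27; the MRCA is the root of the tree.
Branch lengths along that path: 7 + 3 + 2 + 6 + 5 + 2 + 1 = 26.

26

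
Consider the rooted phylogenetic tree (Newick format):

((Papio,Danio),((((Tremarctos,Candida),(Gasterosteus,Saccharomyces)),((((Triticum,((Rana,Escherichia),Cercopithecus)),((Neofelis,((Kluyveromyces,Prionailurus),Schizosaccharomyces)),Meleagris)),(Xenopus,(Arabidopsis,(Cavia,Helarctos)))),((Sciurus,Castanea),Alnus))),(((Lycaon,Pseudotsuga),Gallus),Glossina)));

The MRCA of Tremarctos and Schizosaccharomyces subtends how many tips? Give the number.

20

The MRCA of Tremarctos and Schizosaccharomyces is the node subtending (((Tremarctos,Candida),(Gasterosteus,Saccharomyces)),((((Triticum,((Rana,Escherichia),Cercopithecus)),((Neofelis,((Kluyveromyces,Prionailurus),Schizosaccharomyces)),Meleagris)),(Xenopus,(Arabidopsis,(Cavia,Helarctos)))),((Sciurus,Castanea),Alnus))).
That clade contains 20 terminal taxa: Alnus, Arabidopsis, Candida, Castanea, Cavia, Cercopithecus, Escherichia, Gasterosteus, Helarctos, Kluyveromyces, Meleagris, Neofelis, Prionailurus, Rana, Saccharomyces, Schizosaccharomyces, Sciurus, Tremarctos, Triticum, Xenopus.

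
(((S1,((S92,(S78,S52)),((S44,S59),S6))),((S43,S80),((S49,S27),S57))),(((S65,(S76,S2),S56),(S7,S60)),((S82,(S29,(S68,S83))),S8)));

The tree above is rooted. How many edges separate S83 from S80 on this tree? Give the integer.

10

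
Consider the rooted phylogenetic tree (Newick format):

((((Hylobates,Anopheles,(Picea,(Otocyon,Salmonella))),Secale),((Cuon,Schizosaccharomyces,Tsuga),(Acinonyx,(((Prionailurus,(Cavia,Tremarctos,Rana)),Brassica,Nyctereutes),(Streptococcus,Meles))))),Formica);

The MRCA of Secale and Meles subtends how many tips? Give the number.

18

The MRCA of Secale and Meles is the node subtending (((Hylobates,Anopheles,(Picea,(Otocyon,Salmonella))),Secale),((Cuon,Schizosaccharomyces,Tsuga),(Acinonyx,(((Prionailurus,(Cavia,Tremarctos,Rana)),Brassica,Nyctereutes),(Streptococcus,Meles))))).
That clade contains 18 terminal taxa: Acinonyx, Anopheles, Brassica, Cavia, Cuon, Hylobates, Meles, Nyctereutes, Otocyon, Picea, Prionailurus, Rana, Salmonella, Schizosaccharomyces, Secale, Streptococcus, Tremarctos, Tsuga.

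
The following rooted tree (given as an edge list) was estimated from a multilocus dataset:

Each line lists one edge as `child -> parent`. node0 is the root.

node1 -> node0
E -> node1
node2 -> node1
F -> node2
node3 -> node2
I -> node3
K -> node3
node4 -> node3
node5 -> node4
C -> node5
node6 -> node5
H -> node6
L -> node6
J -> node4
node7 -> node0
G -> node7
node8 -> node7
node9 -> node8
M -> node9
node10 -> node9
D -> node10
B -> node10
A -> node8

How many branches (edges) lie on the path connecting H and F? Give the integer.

The MRCA of H and F is the node subtending (F,(I,K,((C,(H,L)),J))).
From H up to that node: 5 branches. From F up to the same node: 1 branch. Total: 5 + 1 = 6.

6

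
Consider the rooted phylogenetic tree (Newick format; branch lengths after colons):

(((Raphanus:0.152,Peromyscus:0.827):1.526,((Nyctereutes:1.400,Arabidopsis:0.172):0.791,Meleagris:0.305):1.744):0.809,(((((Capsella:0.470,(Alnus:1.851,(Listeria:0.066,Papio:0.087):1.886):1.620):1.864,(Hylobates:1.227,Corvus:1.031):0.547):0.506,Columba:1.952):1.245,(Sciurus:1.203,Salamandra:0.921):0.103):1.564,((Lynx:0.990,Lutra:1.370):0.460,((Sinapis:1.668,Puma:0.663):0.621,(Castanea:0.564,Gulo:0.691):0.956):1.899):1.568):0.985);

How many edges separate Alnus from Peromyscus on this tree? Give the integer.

10

The MRCA of Alnus and Peromyscus is the root of the tree.
From Alnus up to that node: 7 branches. From Peromyscus up to the same node: 3 branches. Total: 7 + 3 = 10.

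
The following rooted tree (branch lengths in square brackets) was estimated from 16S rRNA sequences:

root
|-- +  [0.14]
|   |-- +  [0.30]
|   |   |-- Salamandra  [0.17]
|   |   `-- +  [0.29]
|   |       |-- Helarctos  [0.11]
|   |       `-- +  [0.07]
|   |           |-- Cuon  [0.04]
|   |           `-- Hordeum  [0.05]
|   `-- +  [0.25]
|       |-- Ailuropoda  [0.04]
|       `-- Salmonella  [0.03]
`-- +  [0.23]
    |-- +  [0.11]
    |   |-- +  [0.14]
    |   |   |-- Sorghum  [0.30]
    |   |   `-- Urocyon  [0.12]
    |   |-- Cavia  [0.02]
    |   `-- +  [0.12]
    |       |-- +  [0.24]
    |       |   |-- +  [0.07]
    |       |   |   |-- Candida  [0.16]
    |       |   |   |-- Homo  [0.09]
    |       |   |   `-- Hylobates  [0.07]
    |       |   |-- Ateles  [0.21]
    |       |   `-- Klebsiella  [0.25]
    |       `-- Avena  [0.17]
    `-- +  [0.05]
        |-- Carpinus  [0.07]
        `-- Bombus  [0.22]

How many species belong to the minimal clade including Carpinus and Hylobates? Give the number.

11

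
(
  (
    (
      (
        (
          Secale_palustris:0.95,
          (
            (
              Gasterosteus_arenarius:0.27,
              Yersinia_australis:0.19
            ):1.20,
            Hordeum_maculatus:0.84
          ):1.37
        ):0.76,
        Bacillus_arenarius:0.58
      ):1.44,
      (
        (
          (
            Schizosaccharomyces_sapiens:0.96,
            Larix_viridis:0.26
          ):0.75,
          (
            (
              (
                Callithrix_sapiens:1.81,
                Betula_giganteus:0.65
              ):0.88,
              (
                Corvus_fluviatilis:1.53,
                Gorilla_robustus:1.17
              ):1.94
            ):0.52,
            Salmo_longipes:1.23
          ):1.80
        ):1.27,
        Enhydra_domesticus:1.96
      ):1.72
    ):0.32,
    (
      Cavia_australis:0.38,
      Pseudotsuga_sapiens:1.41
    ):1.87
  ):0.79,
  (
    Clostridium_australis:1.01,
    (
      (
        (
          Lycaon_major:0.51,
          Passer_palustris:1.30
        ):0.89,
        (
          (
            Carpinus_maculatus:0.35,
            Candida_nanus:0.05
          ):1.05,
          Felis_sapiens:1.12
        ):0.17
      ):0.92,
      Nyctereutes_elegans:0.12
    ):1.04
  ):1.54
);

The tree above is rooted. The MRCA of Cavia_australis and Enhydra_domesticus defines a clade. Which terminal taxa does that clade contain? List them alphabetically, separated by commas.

Bacillus_arenarius, Betula_giganteus, Callithrix_sapiens, Cavia_australis, Corvus_fluviatilis, Enhydra_domesticus, Gasterosteus_arenarius, Gorilla_robustus, Hordeum_maculatus, Larix_viridis, Pseudotsuga_sapiens, Salmo_longipes, Schizosaccharomyces_sapiens, Secale_palustris, Yersinia_australis

Tracing Cavia_australis: it sits inside (Cavia_australis,Pseudotsuga_sapiens).
Tracing Enhydra_domesticus: it sits inside (((Schizosaccharomyces_sapiens,Larix_viridis),(((Callithrix_sapiens,Betula_giganteus),(Corvus_fluviatilis,Gorilla_robustus)),Salmo_longipes)),Enhydra_domesticus).
The smallest clade enclosing both is ((((Secale_palustris,((Gasterosteus_arenarius,Yersinia_australis),Hordeum_maculatus)),Bacillus_arenarius),(((Schizosaccharomyces_sapiens,Larix_viridis),(((Callithrix_sapiens,Betula_giganteus),(Corvus_fluviatilis,Gorilla_robustus)),Salmo_longipes)),Enhydra_domesticus)),(Cavia_australis,Pseudotsuga_sapiens)); the answer is its 15 terminal taxa in alphabetical order.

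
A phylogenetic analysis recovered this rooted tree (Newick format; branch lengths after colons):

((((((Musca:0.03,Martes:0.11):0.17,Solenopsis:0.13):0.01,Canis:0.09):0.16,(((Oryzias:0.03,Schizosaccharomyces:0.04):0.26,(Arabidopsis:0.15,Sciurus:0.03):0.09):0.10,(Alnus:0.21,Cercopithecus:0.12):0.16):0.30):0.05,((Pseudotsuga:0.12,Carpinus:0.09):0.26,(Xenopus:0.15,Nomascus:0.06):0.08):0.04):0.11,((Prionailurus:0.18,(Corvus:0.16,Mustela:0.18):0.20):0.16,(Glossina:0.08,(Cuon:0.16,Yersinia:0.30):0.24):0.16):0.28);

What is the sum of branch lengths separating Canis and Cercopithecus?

The path runs Canis → … → MRCA → … → Cercopithecus; the MRCA is the node subtending ((((Musca,Martes),Solenopsis),Canis),(((Oryzias,Schizosaccharomyces),(Arabidopsis,Sciurus)),(Alnus,Cercopithecus))).
Branch lengths along that path: 0.09 + 0.16 + 0.30 + 0.16 + 0.12 = 0.83.

0.83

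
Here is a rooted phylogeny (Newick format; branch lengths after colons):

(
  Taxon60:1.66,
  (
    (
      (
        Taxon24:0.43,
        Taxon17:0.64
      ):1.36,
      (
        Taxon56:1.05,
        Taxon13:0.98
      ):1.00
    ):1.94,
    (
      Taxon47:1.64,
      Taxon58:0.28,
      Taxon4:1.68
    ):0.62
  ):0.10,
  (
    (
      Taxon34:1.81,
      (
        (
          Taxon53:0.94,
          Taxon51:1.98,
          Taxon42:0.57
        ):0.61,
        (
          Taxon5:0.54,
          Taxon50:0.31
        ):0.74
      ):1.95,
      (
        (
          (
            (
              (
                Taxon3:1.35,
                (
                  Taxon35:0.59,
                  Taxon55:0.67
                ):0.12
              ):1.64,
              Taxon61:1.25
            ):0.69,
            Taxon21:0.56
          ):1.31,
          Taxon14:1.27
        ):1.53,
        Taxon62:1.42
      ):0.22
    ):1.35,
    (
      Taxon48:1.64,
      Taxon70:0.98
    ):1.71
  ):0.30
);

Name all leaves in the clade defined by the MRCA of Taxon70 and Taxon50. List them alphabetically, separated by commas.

Taxon14, Taxon21, Taxon3, Taxon34, Taxon35, Taxon42, Taxon48, Taxon5, Taxon50, Taxon51, Taxon53, Taxon55, Taxon61, Taxon62, Taxon70

Tracing Taxon70: it sits inside (Taxon48,Taxon70).
Tracing Taxon50: it sits inside (Taxon5,Taxon50).
The smallest clade enclosing both is ((Taxon34,((Taxon53,Taxon51,Taxon42),(Taxon5,Taxon50)),(((((Taxon3,(Taxon35,Taxon55)),Taxon61),Taxon21),Taxon14),Taxon62)),(Taxon48,Taxon70)); the answer is its 15 terminal taxa in alphabetical order.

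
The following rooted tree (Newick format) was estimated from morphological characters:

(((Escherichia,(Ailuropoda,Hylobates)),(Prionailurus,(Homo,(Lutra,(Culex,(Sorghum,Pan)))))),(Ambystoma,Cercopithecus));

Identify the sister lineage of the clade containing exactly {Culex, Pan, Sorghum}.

The clade containing exactly {Culex, Pan, Sorghum} attaches to the tree at the node subtending (Lutra,(Culex,(Sorghum,Pan))).
The other lineage descending from that same node — the sister group — is the single tip Lutra.

Lutra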